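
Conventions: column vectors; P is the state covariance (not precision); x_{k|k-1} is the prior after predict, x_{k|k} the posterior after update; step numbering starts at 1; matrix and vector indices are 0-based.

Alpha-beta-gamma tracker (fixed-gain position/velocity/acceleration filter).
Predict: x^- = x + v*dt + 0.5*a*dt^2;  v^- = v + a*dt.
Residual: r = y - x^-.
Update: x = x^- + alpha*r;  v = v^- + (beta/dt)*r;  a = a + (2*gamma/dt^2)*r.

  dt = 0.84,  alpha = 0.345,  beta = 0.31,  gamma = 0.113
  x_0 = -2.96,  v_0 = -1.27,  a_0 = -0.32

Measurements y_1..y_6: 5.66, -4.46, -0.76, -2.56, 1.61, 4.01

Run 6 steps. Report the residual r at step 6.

step 1: x_pred=-4.1397  r=9.7997  x^+=-0.7588  v^+=2.0778  a^+=2.8188
step 2: x_pred=1.9810  r=-6.4410  x^+=-0.2412  v^+=2.0685  a^+=0.7558
step 3: x_pred=1.7630  r=-2.5230  x^+=0.8926  v^+=1.7722  a^+=-0.0523
step 4: x_pred=2.3628  r=-4.9228  x^+=0.6644  v^+=-0.0885  a^+=-1.6291
step 5: x_pred=0.0154  r=1.5946  x^+=0.5655  v^+=-0.8684  a^+=-1.1183
step 6: x_pred=-0.5585  r=4.5685  x^+=1.0176  v^+=-0.1218  a^+=0.3449

resid = 4.5685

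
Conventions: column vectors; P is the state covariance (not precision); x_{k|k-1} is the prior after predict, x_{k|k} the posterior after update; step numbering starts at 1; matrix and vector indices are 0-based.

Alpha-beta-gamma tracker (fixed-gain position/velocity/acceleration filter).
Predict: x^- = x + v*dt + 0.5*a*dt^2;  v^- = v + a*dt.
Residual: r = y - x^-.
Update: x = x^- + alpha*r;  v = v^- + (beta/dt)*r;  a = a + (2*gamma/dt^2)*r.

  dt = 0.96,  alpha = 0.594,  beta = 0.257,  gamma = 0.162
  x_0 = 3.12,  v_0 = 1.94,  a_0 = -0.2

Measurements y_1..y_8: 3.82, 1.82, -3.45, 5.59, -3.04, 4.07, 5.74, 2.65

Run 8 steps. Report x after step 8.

step 1: x_pred=4.8902  r=-1.0702  x^+=4.2545  v^+=1.4615  a^+=-0.5763
step 2: x_pred=5.3920  r=-3.5720  x^+=3.2702  v^+=-0.0480  a^+=-1.8320
step 3: x_pred=2.3800  r=-5.8300  x^+=-1.0830  v^+=-3.3675  a^+=-3.8816
step 4: x_pred=-6.1045  r=11.6945  x^+=0.8421  v^+=-3.9631  a^+=0.2297
step 5: x_pred=-2.8567  r=-0.1833  x^+=-2.9656  v^+=-3.7917  a^+=0.1653
step 6: x_pred=-6.5295  r=10.5995  x^+=-0.2334  v^+=-0.7955  a^+=3.8916
step 7: x_pred=0.7962  r=4.9438  x^+=3.7328  v^+=4.2640  a^+=5.6297
step 8: x_pred=10.4204  r=-7.7704  x^+=5.8048  v^+=7.5883  a^+=2.8979

x_post = 5.8048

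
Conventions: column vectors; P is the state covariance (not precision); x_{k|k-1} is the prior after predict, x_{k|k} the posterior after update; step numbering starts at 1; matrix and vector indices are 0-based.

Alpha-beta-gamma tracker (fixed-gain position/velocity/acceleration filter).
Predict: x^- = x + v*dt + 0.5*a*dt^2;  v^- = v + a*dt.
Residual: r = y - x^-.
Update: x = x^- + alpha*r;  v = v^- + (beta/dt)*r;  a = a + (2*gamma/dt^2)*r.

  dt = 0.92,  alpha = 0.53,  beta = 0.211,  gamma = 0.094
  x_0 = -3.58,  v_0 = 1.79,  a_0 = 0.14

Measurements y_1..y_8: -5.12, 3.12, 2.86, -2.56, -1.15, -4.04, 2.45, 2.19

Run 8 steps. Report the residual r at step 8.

step 1: x_pred=-1.8740  r=-3.2460  x^+=-3.5944  v^+=1.1743  a^+=-0.5810
step 2: x_pred=-2.7599  r=5.8799  x^+=0.3565  v^+=1.9883  a^+=0.7250
step 3: x_pred=2.4926  r=0.3674  x^+=2.6873  v^+=2.7396  a^+=0.8066
step 4: x_pred=5.5491  r=-8.1091  x^+=1.2513  v^+=1.6219  a^+=-0.9945
step 5: x_pred=2.3226  r=-3.4726  x^+=0.4821  v^+=-0.0895  a^+=-1.7659
step 6: x_pred=-0.3475  r=-3.6925  x^+=-2.3045  v^+=-2.5609  a^+=-2.5860
step 7: x_pred=-5.7550  r=8.2050  x^+=-1.4064  v^+=-3.0583  a^+=-0.7635
step 8: x_pred=-4.5431  r=6.7331  x^+=-0.9746  v^+=-2.2165  a^+=0.7320

resid = 6.7331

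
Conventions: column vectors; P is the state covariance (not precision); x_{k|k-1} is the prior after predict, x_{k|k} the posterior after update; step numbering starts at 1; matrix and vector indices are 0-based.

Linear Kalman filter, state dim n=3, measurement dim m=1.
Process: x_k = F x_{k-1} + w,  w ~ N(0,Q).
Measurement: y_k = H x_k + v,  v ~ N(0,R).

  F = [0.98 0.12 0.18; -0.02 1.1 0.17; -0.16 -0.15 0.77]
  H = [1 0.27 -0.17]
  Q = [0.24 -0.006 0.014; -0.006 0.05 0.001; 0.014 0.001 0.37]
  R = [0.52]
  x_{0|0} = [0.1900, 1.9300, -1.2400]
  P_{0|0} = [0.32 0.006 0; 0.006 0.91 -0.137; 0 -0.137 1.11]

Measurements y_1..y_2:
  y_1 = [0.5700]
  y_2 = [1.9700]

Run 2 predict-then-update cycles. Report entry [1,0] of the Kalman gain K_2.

step 1: x^-=[0.1946, 1.9084, -1.2747]  P^-=[0.5919 0.1183 0.0913; 0.1183 1.1318 -0.1164; 0.0913 -0.1164 1.0887]  S=[1.2694]  K=[0.4792; 0.3496; -0.0986]  nu=[-0.3566]  x^+=[0.0237, 1.7838, -1.2395]  P^+=[0.3004 -0.0943 0.1513; -0.0943 0.9767 -0.0727; 0.1513 -0.0727 1.0764]
step 2: x^-=[0.0142, 1.7509, -1.2258]  P^-=[0.6055 0.0574 0.2193; 0.0574 1.2390 -0.0681; 0.2193 -0.0681 1.0128]  S=[1.2078]  K=[0.4833; 0.3341; 0.0238]  nu=[1.2747]  x^+=[0.6302, 2.1767, -1.1955]  P^+=[0.3234 -0.1376 0.2054; -0.1376 1.1042 -0.0777; 0.2054 -0.0777 1.0121]

K[1,0] = 0.3341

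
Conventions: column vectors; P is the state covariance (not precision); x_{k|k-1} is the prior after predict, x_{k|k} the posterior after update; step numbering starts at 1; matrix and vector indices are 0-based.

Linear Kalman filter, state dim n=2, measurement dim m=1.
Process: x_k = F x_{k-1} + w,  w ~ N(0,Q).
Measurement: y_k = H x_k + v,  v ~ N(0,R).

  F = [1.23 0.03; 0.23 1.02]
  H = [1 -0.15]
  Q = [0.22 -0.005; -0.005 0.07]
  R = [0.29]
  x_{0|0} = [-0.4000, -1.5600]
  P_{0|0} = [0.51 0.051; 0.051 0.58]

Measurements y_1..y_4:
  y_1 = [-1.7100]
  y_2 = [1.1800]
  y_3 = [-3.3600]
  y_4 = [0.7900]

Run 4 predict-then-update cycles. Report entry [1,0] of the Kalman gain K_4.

K[1,0] = 0.2077

step 1: x^-=[-0.5388, -1.6832]  P^-=[0.9959 0.2214; 0.2214 0.7243]  S=[1.2358]  K=[0.7790; 0.0912]  nu=[-1.4237]  x^+=[-1.6479, -1.8131]  P^+=[0.2459 0.1336; 0.1336 0.7141]
step 2: x^-=[-2.0813, -2.2283]  P^-=[0.6026 0.2549; 0.2549 0.8886]  S=[0.8361]  K=[0.6750; 0.1455]  nu=[2.9270]  x^+=[-0.1056, -1.8025]  P^+=[0.2217 0.1728; 0.1728 0.8709]
step 3: x^-=[-0.1840, -1.8629]  P^-=[0.5689 0.3024; 0.3024 1.0689]  S=[0.7922]  K=[0.6608; 0.1793]  nu=[-3.4555]  x^+=[-2.4675, -2.4824]  P^+=[0.2229 0.2085; 0.2085 1.0434]
step 4: x^-=[-3.1095, -3.0996]  P^-=[0.5736 0.3530; 0.3530 1.2652]  S=[0.7861]  K=[0.6623; 0.2077]  nu=[3.4345]  x^+=[-0.8349, -2.3864]  P^+=[0.2288 0.2449; 0.2449 1.2313]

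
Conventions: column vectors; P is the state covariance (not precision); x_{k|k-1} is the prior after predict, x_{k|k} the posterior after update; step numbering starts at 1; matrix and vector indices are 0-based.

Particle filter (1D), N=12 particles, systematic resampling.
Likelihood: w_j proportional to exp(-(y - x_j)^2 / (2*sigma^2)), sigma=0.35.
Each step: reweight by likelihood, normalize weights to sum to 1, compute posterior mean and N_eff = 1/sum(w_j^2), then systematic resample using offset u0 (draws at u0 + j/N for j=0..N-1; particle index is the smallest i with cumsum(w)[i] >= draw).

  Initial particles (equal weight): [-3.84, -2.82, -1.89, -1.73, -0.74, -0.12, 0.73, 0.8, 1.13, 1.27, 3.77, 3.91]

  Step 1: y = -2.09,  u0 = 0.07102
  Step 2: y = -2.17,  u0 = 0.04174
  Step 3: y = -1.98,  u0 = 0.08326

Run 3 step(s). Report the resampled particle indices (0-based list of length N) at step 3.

resampled_idx = [0, 1, 2, 3, 4, 5, 6, 7, 8, 9, 10, 11]

step 1: w=[0.0000, 0.0732, 0.5470, 0.3795, 0.0004, 0.0000, 0.0000, 0.0000, 0.0000, 0.0000, 0.0000, 0.0000]  mean=-1.8969  Neff=2.2294  idx=[1, 2, 2, 2, 2, 2, 2, 3, 3, 3, 3, 3]
step 2: w=[0.0262, 0.1067, 0.1067, 0.1067, 0.1067, 0.1067, 0.1067, 0.0667, 0.0667, 0.0667, 0.0667, 0.0667]  mean=-1.8610  Neff=10.9570  idx=[1, 1, 2, 3, 4, 5, 5, 6, 7, 8, 10, 11]
step 3: w=[0.0893, 0.0893, 0.0893, 0.0893, 0.0893, 0.0893, 0.0893, 0.0893, 0.0715, 0.0715, 0.0715, 0.0715]  mean=-1.8442  Neff=11.8799  idx=[0, 1, 2, 3, 4, 5, 6, 7, 8, 9, 10, 11]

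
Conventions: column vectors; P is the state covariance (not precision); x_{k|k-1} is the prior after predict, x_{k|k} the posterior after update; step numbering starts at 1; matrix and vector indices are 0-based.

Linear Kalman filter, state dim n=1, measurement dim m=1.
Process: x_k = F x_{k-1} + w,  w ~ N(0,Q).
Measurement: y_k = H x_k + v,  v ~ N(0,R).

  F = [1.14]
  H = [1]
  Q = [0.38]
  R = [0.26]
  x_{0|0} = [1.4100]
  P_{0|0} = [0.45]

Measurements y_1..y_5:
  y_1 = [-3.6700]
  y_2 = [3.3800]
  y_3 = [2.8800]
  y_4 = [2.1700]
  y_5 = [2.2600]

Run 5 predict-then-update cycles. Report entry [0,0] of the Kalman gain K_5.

K[0,0] = 0.7038

step 1: x^-=[1.6074]  P^-=[0.9648]  S=[1.2248]  K=[0.7877]  nu=[-5.2774]  x^+=[-2.5497]  P^+=[0.2048]
step 2: x^-=[-2.9067]  P^-=[0.6462]  S=[0.9062]  K=[0.7131]  nu=[6.2867]  x^+=[1.5762]  P^+=[0.1854]
step 3: x^-=[1.7969]  P^-=[0.6209]  S=[0.8809]  K=[0.7049]  nu=[1.0831]  x^+=[2.5603]  P^+=[0.1833]
step 4: x^-=[2.9188]  P^-=[0.6182]  S=[0.8782]  K=[0.7039]  nu=[-0.7488]  x^+=[2.3917]  P^+=[0.1830]
step 5: x^-=[2.7265]  P^-=[0.6179]  S=[0.8779]  K=[0.7038]  nu=[-0.4665]  x^+=[2.3982]  P^+=[0.1830]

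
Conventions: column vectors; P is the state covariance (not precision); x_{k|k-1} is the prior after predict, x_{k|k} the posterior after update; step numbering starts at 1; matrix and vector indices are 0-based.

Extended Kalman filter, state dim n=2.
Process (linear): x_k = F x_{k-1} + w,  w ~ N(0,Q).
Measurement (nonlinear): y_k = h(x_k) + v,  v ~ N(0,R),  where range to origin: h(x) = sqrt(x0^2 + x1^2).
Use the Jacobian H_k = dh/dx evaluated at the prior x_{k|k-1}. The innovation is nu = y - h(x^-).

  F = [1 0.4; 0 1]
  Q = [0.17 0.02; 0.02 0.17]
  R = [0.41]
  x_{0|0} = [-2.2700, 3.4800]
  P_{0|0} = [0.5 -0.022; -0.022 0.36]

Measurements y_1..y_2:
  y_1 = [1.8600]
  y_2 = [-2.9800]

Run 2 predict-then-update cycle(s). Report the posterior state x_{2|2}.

x_post = [-2.0901, -0.2943]

step 1: x^-=[-0.8780, 3.4800]  P^-=[0.7100 0.1420; 0.1420 0.5300]  H_jac=[-0.2446 0.9696]  S=[0.8834]  K=[-0.0408; 0.5424]  nu=[-1.7291]  x^+=[-0.8075, 2.5422]  P^+=[0.7085 0.1615; 0.1615 0.2701]
step 2: x^-=[0.2093, 2.5422]  P^-=[1.0510 0.2896; 0.2896 0.4401]  H_jac=[0.0821 0.9966]  S=[0.9016]  K=[0.4158; 0.5129]  nu=[-5.5308]  x^+=[-2.0901, -0.2943]  P^+=[0.8951 0.0973; 0.0973 0.2030]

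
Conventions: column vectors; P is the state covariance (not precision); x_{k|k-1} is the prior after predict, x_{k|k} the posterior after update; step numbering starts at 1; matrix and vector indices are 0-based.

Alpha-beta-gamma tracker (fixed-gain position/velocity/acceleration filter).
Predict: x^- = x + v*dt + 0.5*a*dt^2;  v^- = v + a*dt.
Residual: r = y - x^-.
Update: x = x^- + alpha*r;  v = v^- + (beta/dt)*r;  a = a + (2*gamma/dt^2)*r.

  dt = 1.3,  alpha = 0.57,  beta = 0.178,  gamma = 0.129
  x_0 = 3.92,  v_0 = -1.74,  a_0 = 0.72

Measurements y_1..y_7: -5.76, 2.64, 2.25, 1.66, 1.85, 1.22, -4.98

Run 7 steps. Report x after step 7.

x_post = 0.7502

step 1: x_pred=2.2664  r=-8.0264  x^+=-2.3086  v^+=-1.9030  a^+=-0.5053
step 2: x_pred=-5.2096  r=7.8496  x^+=-0.7353  v^+=-1.4851  a^+=0.6930
step 3: x_pred=-2.0804  r=4.3304  x^+=0.3879  v^+=0.0087  a^+=1.3541
step 4: x_pred=1.5434  r=0.1166  x^+=1.6099  v^+=1.7850  a^+=1.3719
step 5: x_pred=5.0896  r=-3.2396  x^+=3.2430  v^+=3.1249  a^+=0.8773
step 6: x_pred=8.0467  r=-6.8267  x^+=4.1555  v^+=3.3307  a^+=-0.1649
step 7: x_pred=8.3460  r=-13.3260  x^+=0.7502  v^+=1.2917  a^+=-2.1992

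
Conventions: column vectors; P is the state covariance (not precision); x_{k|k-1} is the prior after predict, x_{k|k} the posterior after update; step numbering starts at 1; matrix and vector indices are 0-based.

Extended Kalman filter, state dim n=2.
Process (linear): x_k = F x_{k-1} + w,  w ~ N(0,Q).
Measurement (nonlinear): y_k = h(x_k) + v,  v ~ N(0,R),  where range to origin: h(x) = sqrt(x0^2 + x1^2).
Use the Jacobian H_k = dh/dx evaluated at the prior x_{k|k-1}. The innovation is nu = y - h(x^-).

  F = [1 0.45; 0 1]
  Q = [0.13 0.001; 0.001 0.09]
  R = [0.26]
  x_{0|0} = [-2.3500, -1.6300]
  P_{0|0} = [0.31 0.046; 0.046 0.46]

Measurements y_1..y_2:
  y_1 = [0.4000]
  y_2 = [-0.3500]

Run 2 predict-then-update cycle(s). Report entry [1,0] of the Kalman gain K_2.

step 1: x^-=[-3.0835, -1.6300]  P^-=[0.5746 0.2540; 0.2540 0.5500]  H_jac=[-0.8841 -0.4673]  S=[1.0391]  K=[-0.6031; -0.4635]  nu=[-3.0878]  x^+=[-1.2213, -0.1989]  P^+=[0.1966 -0.0364; -0.0364 0.3268]
step 2: x^-=[-1.3108, -0.1989]  P^-=[0.3600 0.1116; 0.1116 0.4168]  H_jac=[-0.9887 -0.1500]  S=[0.6544]  K=[-0.5695; -0.2642]  nu=[-1.6758]  x^+=[-0.3564, 0.2438]  P^+=[0.1478 0.0132; 0.0132 0.3711]

K[1,0] = -0.2642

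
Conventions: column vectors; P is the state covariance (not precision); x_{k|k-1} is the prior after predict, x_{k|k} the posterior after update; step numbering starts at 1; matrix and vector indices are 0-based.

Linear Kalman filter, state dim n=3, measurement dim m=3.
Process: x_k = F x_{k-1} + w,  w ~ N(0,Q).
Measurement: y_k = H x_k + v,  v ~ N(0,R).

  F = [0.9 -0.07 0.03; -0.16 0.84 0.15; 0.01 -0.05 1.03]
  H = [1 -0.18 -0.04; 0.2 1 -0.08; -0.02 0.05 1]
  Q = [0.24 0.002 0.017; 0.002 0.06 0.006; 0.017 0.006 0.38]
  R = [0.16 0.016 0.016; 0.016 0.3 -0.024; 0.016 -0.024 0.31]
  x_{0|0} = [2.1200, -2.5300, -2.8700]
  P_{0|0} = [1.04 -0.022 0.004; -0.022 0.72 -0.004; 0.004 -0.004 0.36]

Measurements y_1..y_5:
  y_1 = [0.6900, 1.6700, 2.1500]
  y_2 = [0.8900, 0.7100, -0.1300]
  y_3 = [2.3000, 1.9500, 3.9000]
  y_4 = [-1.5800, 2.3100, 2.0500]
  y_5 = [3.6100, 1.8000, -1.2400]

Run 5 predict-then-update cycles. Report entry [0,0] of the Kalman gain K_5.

step 1: x^-=[1.9990, -2.8949, -2.8084]  P^-=[1.0893 -0.2049 0.0450; -0.2049 0.6075 0.0253; 0.0450 0.0253 0.7643]  S=[1.3407 -0.0752 -0.0124; -0.0752 0.8685 -0.0228; -0.0124 -0.0228 1.0774]  K=[0.8436 0.0844 0.0235; -0.1990 0.6345 0.0666; 0.0133 -0.0111 0.7097]  nu=[-1.9424, 3.9404, 5.1431]  x^+=[0.8140, 0.3343, 0.7718]  P^+=[0.1397 0.0120 0.0210; 0.0120 0.1826 -0.0067; 0.0210 -0.0067 0.2212]
step 2: x^-=[0.7323, 0.2663, 0.7864]  P^-=[0.3539 -0.0160 0.0451; -0.0160 0.1915 0.0234; 0.0451 0.0234 0.6163]  S=[0.5236 0.0343 0.0226; 0.0343 0.4980 -0.0326; 0.0226 -0.0326 0.9275]  K=[0.6731 0.0581 0.0258; -0.1258 0.3865 0.0525; 0.0017 0.0095 0.6651]  nu=[0.2371, 0.3601, -0.9151]  x^+=[0.8892, 0.3276, 0.1816]  P^+=[0.1110 0.0069 0.0192; 0.0069 0.1112 -0.0004; 0.0192 -0.0004 0.2064]
step 3: x^-=[0.7828, 0.1602, 0.1796]  P^-=[0.3308 -0.0118 0.0423; -0.0118 0.1431 0.0296; 0.0423 0.0296 0.5997]  S=[0.4977 0.0425 0.0204; 0.0425 0.4493 -0.0280; 0.0204 -0.0280 0.9114]  K=[0.6600 0.0526 0.0253; -0.1074 0.3214 0.0529; -0.0026 0.0193 0.6593]  nu=[1.5532, 1.6476, 3.7280]  x^+=[1.9892, 0.7200, 2.6652]  P^+=[0.1086 0.0055 0.0190; 0.0055 0.0925 0.0025; 0.0190 0.0025 0.2041]
step 4: x^-=[1.8198, 0.6863, 2.7291]  P^-=[0.3289 -0.0114 0.0418; -0.0114 0.1309 0.0326; 0.0418 0.0326 0.5969]  S=[0.4954 0.0446 0.0197; 0.0446 0.4367 -0.0255; 0.0197 -0.0255 0.9090]  K=[0.6592 0.0510 0.0253; -0.1025 0.3021 0.0540; -0.0039 0.0233 0.6583]  nu=[-3.1672, 1.4781, -0.6770]  x^+=[-0.2097, 1.4210, 2.3300]  P^+=[0.1084 0.0051 0.0191; 0.0051 0.0870 0.0036; 0.0191 0.0036 0.2037]
step 5: x^-=[-0.2183, 1.5767, 2.3268]  P^-=[0.3288 -0.0114 0.0418; -0.0114 0.1273 0.0337; 0.0418 0.0337 0.5963]  S=[0.4951 0.0452 0.0195; 0.0452 0.4330 -0.0246; 0.0195 -0.0246 0.9085]  K=[0.6592 0.0504 0.0253; -0.1012 0.2963 0.0545; -0.0042 0.0247 0.6581]  nu=[4.2052, 0.4531, -3.6500]  x^+=[2.4842, 1.0864, -0.0817]  P^+=[0.1083 0.0049 0.0191; 0.0049 0.0853 0.0040; 0.0191 0.0040 0.2035]

K[0,0] = 0.6592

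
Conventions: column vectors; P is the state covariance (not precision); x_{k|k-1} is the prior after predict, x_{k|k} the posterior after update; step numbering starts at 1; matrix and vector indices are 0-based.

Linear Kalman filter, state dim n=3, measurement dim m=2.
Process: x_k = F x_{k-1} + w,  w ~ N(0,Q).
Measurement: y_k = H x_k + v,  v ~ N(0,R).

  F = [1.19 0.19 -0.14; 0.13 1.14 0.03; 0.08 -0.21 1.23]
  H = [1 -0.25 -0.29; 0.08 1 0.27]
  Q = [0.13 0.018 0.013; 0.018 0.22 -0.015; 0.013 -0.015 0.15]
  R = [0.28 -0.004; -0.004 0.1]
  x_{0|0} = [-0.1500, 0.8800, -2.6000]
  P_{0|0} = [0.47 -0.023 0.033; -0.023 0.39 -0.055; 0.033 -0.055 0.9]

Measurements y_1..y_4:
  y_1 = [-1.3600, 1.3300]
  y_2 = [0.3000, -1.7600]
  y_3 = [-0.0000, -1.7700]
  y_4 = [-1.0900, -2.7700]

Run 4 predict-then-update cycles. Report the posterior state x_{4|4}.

x_post = [-1.7751, -1.6408, -3.1951]

step 1: x^-=[0.3527, 0.9057, -3.3948]  P^-=[0.8088 0.1487 -0.0739; 0.1487 0.7253 -0.1432; -0.0739 -0.1432 1.5675]  S=[1.2138 -0.0647; -0.0647 0.8880]  K=[0.6676 0.2665; 0.0494 0.7902; -0.3910 0.2802]  nu=[-2.4708, 1.3127]  x^+=[-0.9471, 1.8208, -2.0609]  P^+=[0.2278 -0.0434 0.1820; -0.0434 0.1729 -0.3354; 0.1820 -0.3354 1.2980]
step 2: x^-=[-0.4925, 1.8908, -2.9930]  P^-=[0.4219 0.0801 -0.0095; 0.0801 0.4153 -0.4476; -0.0095 -0.4476 2.3334]  S=[0.8246 -0.0206; -0.0206 0.4588]  K=[0.4973 0.2649; 0.1452 0.6622; -0.6873 0.3651]  nu=[0.3972, -2.8033]  x^+=[-1.0376, 0.0920, -4.2896]  P^+=[0.1912 -0.0523 0.2279; -0.0523 0.2006 -0.4845; 0.2279 -0.4845 1.8723]
step 3: x^-=[-0.6167, -0.1587, -5.3785]  P^-=[0.3708 0.0894 -0.0833; 0.0894 0.4388 -0.6346; -0.0833 -0.6346 3.2897]  S=[0.8665 -0.0477; -0.0477 0.4490]  K=[0.4445 0.2623; 0.2239 0.6354; -0.9896 0.4449]  nu=[-0.9827, -0.1098]  x^+=[-1.0823, -0.4485, -4.4549]  P^+=[0.1799 -0.0554 0.2425; -0.0554 0.2277 -0.5947; 0.2425 -0.5947 2.3103]
step 4: x^-=[-0.7495, -0.7856, -5.4720]  P^-=[0.3640 0.1047 -0.1681; 0.1047 0.4658 -0.7768; -0.1681 -0.7768 4.0133]  S=[0.9432 -0.0668; -0.0668 0.4507]  K=[0.4283 0.2596; 0.2707 0.6268; -1.1725 0.4772]  nu=[-2.1238, -0.4470]  x^+=[-1.7751, -1.6408, -3.1951]  P^+=[0.1755 -0.0554 0.2430; -0.0554 0.2422 -0.6526; 0.2430 -0.6526 2.5392]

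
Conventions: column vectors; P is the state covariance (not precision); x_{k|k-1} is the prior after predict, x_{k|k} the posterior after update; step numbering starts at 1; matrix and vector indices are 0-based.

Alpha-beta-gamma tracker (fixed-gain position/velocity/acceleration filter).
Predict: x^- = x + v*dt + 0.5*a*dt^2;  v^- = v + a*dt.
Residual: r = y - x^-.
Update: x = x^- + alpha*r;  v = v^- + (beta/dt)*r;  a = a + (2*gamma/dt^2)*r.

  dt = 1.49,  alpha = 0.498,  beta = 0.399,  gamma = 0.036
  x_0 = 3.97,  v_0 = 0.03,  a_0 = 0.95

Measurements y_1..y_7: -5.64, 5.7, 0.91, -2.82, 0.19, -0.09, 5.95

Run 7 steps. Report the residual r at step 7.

resid = 4.4044

step 1: x_pred=5.0692  r=-10.7092  x^+=-0.2640  v^+=-1.4223  a^+=0.6027
step 2: x_pred=-1.7141  r=7.4141  x^+=1.9781  v^+=1.4611  a^+=0.8431
step 3: x_pred=5.0911  r=-4.1811  x^+=3.0089  v^+=1.5978  a^+=0.7075
step 4: x_pred=6.1750  r=-8.9950  x^+=1.6955  v^+=0.2433  a^+=0.4158
step 5: x_pred=2.5195  r=-2.3295  x^+=1.3594  v^+=0.2390  a^+=0.3403
step 6: x_pred=2.0933  r=-2.1833  x^+=1.0060  v^+=0.1614  a^+=0.2695
step 7: x_pred=1.5456  r=4.4044  x^+=3.7390  v^+=1.7423  a^+=0.4123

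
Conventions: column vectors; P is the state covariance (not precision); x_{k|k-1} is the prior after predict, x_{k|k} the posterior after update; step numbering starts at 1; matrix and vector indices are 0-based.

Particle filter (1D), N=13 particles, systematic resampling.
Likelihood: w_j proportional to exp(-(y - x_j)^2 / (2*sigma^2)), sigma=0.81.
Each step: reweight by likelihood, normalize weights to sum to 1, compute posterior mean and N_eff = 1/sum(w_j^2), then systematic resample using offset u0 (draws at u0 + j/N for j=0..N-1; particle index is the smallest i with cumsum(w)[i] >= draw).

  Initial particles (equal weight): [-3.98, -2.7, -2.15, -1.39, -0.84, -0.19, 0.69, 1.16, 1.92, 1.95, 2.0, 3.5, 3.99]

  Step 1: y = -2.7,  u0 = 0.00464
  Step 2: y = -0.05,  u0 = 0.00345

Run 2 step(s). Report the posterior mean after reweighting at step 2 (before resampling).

post_mean = -1.7508

step 1: w=[0.1180, 0.4113, 0.3266, 0.1112, 0.0295, 0.0034, 0.0001, 0.0000, 0.0000, 0.0000, 0.0000, 0.0000, 0.0000]  mean=-2.4622  Neff=3.3004  idx=[0, 0, 1, 1, 1, 1, 1, 2, 2, 2, 2, 2, 3]
step 2: w=[0.0000, 0.0000, 0.0105, 0.0105, 0.0105, 0.0105, 0.0105, 0.0768, 0.0768, 0.0768, 0.0768, 0.0768, 0.5634]  mean=-1.7508  Neff=2.8781  idx=[2, 7, 8, 9, 10, 11, 12, 12, 12, 12, 12, 12, 12]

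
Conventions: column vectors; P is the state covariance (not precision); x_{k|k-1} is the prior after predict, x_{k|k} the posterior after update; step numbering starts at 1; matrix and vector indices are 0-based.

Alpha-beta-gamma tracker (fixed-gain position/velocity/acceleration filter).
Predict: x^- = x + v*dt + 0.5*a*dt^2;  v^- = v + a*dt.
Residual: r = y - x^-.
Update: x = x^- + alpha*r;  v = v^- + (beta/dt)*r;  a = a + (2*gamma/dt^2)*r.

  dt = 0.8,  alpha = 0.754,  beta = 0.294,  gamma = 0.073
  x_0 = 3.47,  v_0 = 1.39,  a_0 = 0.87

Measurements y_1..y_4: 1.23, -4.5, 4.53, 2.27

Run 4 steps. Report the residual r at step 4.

step 1: x_pred=4.8604  r=-3.6304  x^+=2.1231  v^+=0.7518  a^+=0.0418
step 2: x_pred=2.7379  r=-7.2379  x^+=-2.7195  v^+=-1.8747  a^+=-1.6093
step 3: x_pred=-4.7342  r=9.2642  x^+=2.2510  v^+=0.2425  a^+=0.5041
step 4: x_pred=2.6063  r=-0.3363  x^+=2.3527  v^+=0.5221  a^+=0.4273

resid = -0.3363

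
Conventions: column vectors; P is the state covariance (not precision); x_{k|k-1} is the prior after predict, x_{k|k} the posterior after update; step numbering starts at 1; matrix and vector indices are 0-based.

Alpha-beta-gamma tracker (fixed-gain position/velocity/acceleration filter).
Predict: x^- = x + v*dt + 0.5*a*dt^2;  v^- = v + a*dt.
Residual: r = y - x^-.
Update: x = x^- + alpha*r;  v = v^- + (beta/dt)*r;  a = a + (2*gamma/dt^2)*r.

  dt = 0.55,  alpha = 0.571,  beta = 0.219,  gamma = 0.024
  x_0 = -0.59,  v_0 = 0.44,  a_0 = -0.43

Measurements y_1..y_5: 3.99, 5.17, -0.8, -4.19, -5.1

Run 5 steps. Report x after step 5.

step 1: x_pred=-0.4130  r=4.4030  x^+=2.1011  v^+=1.9567  a^+=0.2687
step 2: x_pred=3.2179  r=1.9521  x^+=4.3326  v^+=2.8818  a^+=0.5784
step 3: x_pred=6.0050  r=-6.8050  x^+=2.1193  v^+=0.4903  a^+=-0.5014
step 4: x_pred=2.3132  r=-6.5032  x^+=-1.4001  v^+=-2.3749  a^+=-1.5333
step 5: x_pred=-2.9383  r=-2.1617  x^+=-4.1726  v^+=-4.0790  a^+=-1.8763

x_post = -4.1726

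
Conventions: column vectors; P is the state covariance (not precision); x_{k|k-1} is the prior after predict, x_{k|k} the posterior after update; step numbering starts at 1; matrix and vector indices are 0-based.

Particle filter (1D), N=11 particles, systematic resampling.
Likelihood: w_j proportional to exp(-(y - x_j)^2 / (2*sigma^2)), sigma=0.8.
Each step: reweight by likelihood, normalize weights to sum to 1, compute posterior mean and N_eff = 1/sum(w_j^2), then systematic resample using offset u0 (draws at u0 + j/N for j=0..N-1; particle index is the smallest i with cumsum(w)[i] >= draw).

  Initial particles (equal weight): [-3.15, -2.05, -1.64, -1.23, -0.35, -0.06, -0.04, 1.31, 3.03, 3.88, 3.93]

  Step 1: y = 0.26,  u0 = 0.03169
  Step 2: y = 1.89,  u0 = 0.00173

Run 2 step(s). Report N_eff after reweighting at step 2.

step 1: w=[0.0000, 0.0047, 0.0182, 0.0538, 0.2280, 0.2815, 0.2842, 0.1289, 0.0008, 0.0000, 0.0000]  mean=-0.0426  Neff=4.3138  idx=[3, 4, 4, 4, 5, 5, 5, 6, 6, 6, 7]
step 2: w=[0.0004, 0.0173, 0.0173, 0.0173, 0.0447, 0.0447, 0.0447, 0.0475, 0.0475, 0.0475, 0.6709]  mean=0.8464  Neff=2.1564  idx=[1, 4, 6, 8, 10, 10, 10, 10, 10, 10, 10]

N_eff = 2.1564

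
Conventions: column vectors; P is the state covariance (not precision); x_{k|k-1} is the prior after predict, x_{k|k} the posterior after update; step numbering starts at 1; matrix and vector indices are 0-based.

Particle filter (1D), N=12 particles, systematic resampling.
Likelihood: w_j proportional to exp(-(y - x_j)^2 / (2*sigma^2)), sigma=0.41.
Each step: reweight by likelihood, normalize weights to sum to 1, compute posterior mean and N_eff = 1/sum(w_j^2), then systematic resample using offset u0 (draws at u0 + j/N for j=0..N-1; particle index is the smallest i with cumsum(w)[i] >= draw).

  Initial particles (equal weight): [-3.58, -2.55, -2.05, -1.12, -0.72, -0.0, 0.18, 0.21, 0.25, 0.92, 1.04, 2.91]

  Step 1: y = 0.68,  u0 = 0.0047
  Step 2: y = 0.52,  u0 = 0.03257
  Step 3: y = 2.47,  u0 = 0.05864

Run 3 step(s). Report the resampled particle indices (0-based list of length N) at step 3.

step 1: w=[0.0000, 0.0000, 0.0000, 0.0000, 0.0009, 0.0755, 0.1419, 0.1548, 0.1723, 0.2516, 0.2031, 0.0000]  mean=0.5431  Neff=5.4347  idx=[5, 6, 6, 7, 7, 8, 8, 9, 9, 9, 10, 10]
step 2: w=[0.0578, 0.0916, 0.0916, 0.0971, 0.0971, 0.1041, 0.1041, 0.0803, 0.0803, 0.0803, 0.0578, 0.0578]  mean=0.4677  Neff=11.5355  idx=[0, 1, 2, 3, 4, 5, 5, 6, 7, 8, 9, 11]
step 3: w=[0.0000, 0.0000, 0.0000, 0.0001, 0.0001, 0.0001, 0.0001, 0.0001, 0.1695, 0.1695, 0.1695, 0.4910]  mean=0.9786  Neff=3.0552  idx=[8, 8, 9, 9, 10, 10, 11, 11, 11, 11, 11, 11]

resampled_idx = [8, 8, 9, 9, 10, 10, 11, 11, 11, 11, 11, 11]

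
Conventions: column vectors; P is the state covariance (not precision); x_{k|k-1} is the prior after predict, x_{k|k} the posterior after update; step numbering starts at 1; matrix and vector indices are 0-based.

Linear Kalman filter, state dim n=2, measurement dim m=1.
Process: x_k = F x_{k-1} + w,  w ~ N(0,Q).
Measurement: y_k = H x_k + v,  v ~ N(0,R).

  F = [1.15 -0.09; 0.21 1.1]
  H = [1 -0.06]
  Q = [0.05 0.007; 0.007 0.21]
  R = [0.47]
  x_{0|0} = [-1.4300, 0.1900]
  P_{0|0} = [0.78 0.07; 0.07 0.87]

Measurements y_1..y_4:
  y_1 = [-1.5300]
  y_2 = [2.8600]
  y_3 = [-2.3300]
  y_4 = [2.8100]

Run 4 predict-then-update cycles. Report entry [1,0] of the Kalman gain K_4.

K[1,0] = -0.3636

step 1: x^-=[-1.6616, -0.0913]  P^-=[1.0741 0.1965; 0.1965 1.3294]  S=[1.5253]  K=[0.6965; 0.0765]  nu=[0.1261]  x^+=[-1.5738, -0.0817]  P^+=[0.3342 0.1152; 0.1152 1.3205]
step 2: x^-=[-1.8025, -0.4203]  P^-=[0.4789 0.1005; 0.1005 1.8758]  S=[0.9436]  K=[0.5011; -0.0127]  nu=[4.6373]  x^+=[0.5214, -0.4794]  P^+=[0.2419 0.1066; 0.1066 1.8756]
step 3: x^-=[0.6428, -0.4178]  P^-=[0.3631 0.0125; 0.0125 2.5394]  S=[0.8407]  K=[0.4310; -0.1663]  nu=[-2.9978]  x^+=[-0.6492, 0.0809]  P^+=[0.2069 0.0728; 0.0728 2.5161]
step 4: x^-=[-0.7539, -0.0474]  P^-=[0.3290 -0.1014; -0.1014 3.2973]  S=[0.8230]  K=[0.4071; -0.3636]  nu=[3.5611]  x^+=[0.6959, -1.3422]  P^+=[0.1926 0.0204; 0.0204 3.1885]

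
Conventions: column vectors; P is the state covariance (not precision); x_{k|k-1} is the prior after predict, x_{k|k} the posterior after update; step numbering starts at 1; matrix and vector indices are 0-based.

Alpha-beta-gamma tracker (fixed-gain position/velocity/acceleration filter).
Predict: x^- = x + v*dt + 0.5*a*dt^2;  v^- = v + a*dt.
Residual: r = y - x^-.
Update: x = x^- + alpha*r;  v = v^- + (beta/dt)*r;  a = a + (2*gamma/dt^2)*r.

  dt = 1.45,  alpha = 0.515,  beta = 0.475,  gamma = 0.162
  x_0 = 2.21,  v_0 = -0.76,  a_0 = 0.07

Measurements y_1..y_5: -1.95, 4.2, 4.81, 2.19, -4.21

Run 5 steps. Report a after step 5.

a_post = -1.6114

step 1: x_pred=1.1816  r=-3.1316  x^+=-0.4312  v^+=-1.6844  a^+=-0.4126
step 2: x_pred=-3.3072  r=7.5072  x^+=0.5590  v^+=0.1767  a^+=0.7443
step 3: x_pred=1.5976  r=3.2124  x^+=3.2520  v^+=2.3082  a^+=1.2393
step 4: x_pred=7.9018  r=-5.7118  x^+=4.9602  v^+=2.2342  a^+=0.3591
step 5: x_pred=8.5773  r=-12.7873  x^+=1.9918  v^+=-1.4340  a^+=-1.6114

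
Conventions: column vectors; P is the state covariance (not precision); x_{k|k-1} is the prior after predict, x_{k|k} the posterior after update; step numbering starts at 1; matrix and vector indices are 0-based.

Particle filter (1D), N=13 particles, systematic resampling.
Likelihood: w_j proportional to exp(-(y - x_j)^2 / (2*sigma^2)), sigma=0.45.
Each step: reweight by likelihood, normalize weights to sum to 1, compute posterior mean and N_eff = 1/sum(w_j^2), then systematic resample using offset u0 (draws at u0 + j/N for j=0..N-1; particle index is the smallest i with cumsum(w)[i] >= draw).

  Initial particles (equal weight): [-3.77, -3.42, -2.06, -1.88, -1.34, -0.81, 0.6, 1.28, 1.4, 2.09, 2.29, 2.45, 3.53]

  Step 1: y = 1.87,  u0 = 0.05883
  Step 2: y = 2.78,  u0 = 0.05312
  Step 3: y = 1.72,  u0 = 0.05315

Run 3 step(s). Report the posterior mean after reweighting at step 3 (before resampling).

step 1: w=[0.0000, 0.0000, 0.0000, 0.0000, 0.0000, 0.0000, 0.0062, 0.1415, 0.1937, 0.2965, 0.2162, 0.1456, 0.0004]  mean=1.9287  Neff=4.6861  idx=[7, 7, 8, 8, 9, 9, 9, 9, 10, 10, 10, 11, 11]
step 2: w=[0.0009, 0.0009, 0.0020, 0.0020, 0.0694, 0.0694, 0.0694, 0.0694, 0.1243, 0.1243, 0.1243, 0.1718, 0.1718]  mean=2.2841  Neff=8.0202  idx=[4, 5, 6, 8, 8, 9, 9, 10, 11, 11, 11, 12, 12]
step 3: w=[0.1246, 0.1246, 0.1246, 0.0783, 0.0783, 0.0783, 0.0783, 0.0783, 0.0469, 0.0469, 0.0469, 0.0469, 0.0469]  mean=2.2527  Neff=11.3284  idx=[0, 1, 1, 2, 2, 3, 4, 5, 6, 7, 9, 10, 12]

post_mean = 2.2527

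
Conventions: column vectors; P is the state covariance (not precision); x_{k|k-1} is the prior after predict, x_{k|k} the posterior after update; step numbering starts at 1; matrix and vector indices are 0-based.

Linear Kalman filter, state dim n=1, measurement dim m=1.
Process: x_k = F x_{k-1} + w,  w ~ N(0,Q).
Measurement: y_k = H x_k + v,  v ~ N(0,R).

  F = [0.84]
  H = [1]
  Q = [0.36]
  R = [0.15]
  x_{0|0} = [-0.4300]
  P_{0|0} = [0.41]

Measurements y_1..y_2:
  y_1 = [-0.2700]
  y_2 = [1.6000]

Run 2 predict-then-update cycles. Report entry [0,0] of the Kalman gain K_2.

K[0,0] = 0.7483

step 1: x^-=[-0.3612]  P^-=[0.6493]  S=[0.7993]  K=[0.8123]  nu=[0.0912]  x^+=[-0.2871]  P^+=[0.1219]
step 2: x^-=[-0.2412]  P^-=[0.4460]  S=[0.5960]  K=[0.7483]  nu=[1.8412]  x^+=[1.1366]  P^+=[0.1122]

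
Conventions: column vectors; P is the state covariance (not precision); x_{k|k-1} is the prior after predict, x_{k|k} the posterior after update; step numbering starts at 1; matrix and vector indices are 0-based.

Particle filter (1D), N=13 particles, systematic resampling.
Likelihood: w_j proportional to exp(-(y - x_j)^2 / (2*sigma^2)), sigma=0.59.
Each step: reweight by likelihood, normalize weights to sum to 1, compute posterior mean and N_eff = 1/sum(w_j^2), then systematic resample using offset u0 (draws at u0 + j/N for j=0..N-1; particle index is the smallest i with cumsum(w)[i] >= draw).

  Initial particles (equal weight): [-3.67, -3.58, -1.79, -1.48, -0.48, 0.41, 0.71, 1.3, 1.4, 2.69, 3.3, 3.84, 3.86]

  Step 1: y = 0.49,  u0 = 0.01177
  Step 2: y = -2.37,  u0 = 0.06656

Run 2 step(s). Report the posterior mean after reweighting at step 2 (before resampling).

post_mean = -0.4750

step 1: w=[0.0000, 0.0000, 0.0002, 0.0013, 0.0898, 0.3438, 0.3237, 0.1352, 0.1056, 0.0003, 0.0000, 0.0000, 0.0000]  mean=0.6499  Neff=3.8390  idx=[4, 4, 5, 5, 5, 5, 6, 6, 6, 6, 7, 7, 8]
step 2: w=[0.4973, 0.4973, 0.0013, 0.0013, 0.0013, 0.0013, 0.0001, 0.0001, 0.0001, 0.0001, 0.0000, 0.0000, 0.0000]  mean=-0.4750  Neff=2.0221  idx=[0, 0, 0, 0, 0, 0, 1, 1, 1, 1, 1, 1, 1]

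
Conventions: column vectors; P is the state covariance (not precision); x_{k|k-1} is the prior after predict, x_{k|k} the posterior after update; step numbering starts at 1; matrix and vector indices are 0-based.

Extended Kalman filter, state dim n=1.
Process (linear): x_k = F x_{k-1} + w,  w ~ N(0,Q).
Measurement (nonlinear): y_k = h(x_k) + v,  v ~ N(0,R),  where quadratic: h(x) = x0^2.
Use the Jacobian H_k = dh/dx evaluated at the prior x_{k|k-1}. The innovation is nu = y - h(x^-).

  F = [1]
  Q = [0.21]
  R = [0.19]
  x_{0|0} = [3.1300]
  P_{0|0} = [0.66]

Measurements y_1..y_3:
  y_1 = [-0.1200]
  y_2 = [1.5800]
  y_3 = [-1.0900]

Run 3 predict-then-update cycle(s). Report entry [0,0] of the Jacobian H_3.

step 1: x^-=[3.1300]  P^-=[0.8700]  H_jac=[6.2600]  S=[34.2832]  K=[0.1589]  nu=[-9.9169]  x^+=[1.5546]  P^+=[0.0048]
step 2: x^-=[1.5546]  P^-=[0.2148]  H_jac=[3.1092]  S=[2.2667]  K=[0.2947]  nu=[-0.8368]  x^+=[1.3080]  P^+=[0.0180]
step 3: x^-=[1.3080]  P^-=[0.2280]  H_jac=[2.6161]  S=[1.7504]  K=[0.3408]  nu=[-2.8009]  x^+=[0.3536]  P^+=[0.0247]

H_jac[0,0] = 2.6161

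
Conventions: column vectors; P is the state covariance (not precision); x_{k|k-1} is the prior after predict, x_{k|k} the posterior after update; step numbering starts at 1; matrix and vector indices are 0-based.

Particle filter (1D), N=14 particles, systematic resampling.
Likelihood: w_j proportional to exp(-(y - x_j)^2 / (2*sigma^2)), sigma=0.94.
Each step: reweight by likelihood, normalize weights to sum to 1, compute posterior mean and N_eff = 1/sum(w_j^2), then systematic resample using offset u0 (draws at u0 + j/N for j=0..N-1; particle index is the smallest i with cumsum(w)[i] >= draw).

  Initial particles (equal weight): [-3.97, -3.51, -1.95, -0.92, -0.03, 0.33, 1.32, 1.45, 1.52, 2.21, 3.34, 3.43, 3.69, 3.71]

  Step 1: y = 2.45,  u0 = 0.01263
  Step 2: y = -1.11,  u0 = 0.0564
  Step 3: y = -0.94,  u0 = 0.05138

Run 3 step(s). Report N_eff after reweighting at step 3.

N_eff = 10.7687

step 1: w=[0.0000, 0.0000, 0.0000, 0.0003, 0.0064, 0.0164, 0.1013, 0.1185, 0.1279, 0.2020, 0.1333, 0.1212, 0.0874, 0.0850]  mean=2.4506  Neff=7.7426  idx=[5, 6, 7, 7, 8, 8, 9, 9, 10, 10, 11, 11, 12, 13]
step 2: w=[0.7068, 0.0809, 0.0560, 0.0560, 0.0456, 0.0456, 0.0045, 0.0045, 0.0000, 0.0000, 0.0000, 0.0000, 0.0000, 0.0000]  mean=0.6612  Neff=1.9356  idx=[0, 0, 0, 0, 0, 0, 0, 0, 0, 0, 1, 2, 4, 5]
step 3: w=[0.0962, 0.0962, 0.0962, 0.0962, 0.0962, 0.0962, 0.0962, 0.0962, 0.0962, 0.0962, 0.0133, 0.0095, 0.0078, 0.0078]  mean=0.3723  Neff=10.7687  idx=[0, 1, 2, 2, 3, 4, 4, 5, 6, 7, 7, 8, 9, 11]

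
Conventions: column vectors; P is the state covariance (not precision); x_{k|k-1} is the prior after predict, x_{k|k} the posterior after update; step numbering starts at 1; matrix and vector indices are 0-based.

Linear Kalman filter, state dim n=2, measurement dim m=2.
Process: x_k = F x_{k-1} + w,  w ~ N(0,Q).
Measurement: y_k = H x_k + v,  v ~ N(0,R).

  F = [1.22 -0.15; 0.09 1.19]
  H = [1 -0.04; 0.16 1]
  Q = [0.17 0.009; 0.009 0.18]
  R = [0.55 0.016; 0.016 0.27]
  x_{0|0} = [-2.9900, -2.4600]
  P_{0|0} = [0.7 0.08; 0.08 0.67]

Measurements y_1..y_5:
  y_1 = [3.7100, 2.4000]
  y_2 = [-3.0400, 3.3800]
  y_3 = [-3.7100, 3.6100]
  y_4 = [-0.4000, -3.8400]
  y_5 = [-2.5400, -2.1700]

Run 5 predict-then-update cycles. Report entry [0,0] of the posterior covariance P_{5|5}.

step 1: x^-=[-3.2788, -3.1965]  P^-=[1.1977 0.0813; 0.0813 1.1516]  S=[1.7430 0.2424; 0.2424 1.4783]  K=[0.6750 0.0740; -0.0914 0.8028]  nu=[6.8609, 6.1211]  x^+=[1.8050, 1.0904]  P^+=[0.3713 -0.0286; -0.0286 0.2199]
step 2: x^-=[2.0385, 1.4601]  P^-=[0.7380 -0.0307; -0.0307 0.4882]  S=[1.2913 0.0841; 0.0841 0.7673]  K=[0.5691 0.0516; -0.0805 0.6387]  nu=[-5.0201, 1.5938]  x^+=[-0.7365, 2.8820]  P^+=[0.3128 -0.0270; -0.0270 0.1755]
step 3: x^-=[-1.3308, 3.3633]  P^-=[0.6494 -0.0268; -0.0268 0.4253]  S=[1.2022 0.0762; 0.0762 0.7033]  K=[0.5378 0.0513; -0.0749 0.6067]  nu=[-2.2447, 0.4597]  x^+=[-2.5144, 3.8103]  P^+=[0.2956 -0.0248; -0.0248 0.1666]
step 4: x^-=[-3.6391, 4.3080]  P^-=[0.6228 -0.0240; -0.0240 0.4130]  S=[1.1754 0.0753; 0.0753 0.6912]  K=[0.5274 0.0520; -0.0729 0.5998]  nu=[3.4114, -7.5658]  x^+=[-2.2334, -0.4788]  P^+=[0.2899 -0.0239; -0.0239 0.1646]
step 5: x^-=[-2.6530, -0.7707]  P^-=[0.6140 -0.0229; -0.0229 0.4103]  S=[1.1665 0.0750; 0.0750 0.6887]  K=[0.5238 0.0523; -0.0722 0.5983]  nu=[0.0821, -0.9748]  x^+=[-2.6609, -1.3599]  P^+=[0.2880 -0.0236; -0.0236 0.1642]

P_post[0,0] = 0.2880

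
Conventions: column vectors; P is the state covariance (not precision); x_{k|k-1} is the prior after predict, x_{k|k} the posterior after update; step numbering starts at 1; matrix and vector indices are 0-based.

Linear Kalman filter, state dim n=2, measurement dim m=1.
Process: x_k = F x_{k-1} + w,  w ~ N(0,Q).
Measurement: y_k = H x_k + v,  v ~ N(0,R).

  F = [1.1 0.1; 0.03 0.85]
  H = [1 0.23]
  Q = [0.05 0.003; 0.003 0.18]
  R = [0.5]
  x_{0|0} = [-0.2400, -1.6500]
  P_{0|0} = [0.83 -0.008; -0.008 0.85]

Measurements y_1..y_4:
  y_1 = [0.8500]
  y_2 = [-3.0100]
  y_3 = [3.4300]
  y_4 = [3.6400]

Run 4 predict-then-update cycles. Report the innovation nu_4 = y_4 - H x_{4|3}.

step 1: x^-=[-0.4290, -1.4097]  P^-=[1.0610 0.0951; 0.0951 0.7945]  S=[1.6468]  K=[0.6576; 0.1687]  nu=[1.6032]  x^+=[0.6253, -1.1392]  P^+=[0.3489 -0.0876; -0.0876 0.7476]
step 2: x^-=[0.5739, -0.9496]  P^-=[0.4604 -0.0041; -0.0041 0.7160]  S=[0.9964]  K=[0.4611; 0.1612]  nu=[-3.3655]  x^+=[-0.9781, -1.4919]  P^+=[0.2485 -0.0781; -0.0781 0.6901]
step 3: x^-=[-1.2251, -1.2975]  P^-=[0.3404 -0.0034; -0.0034 0.6748]  S=[0.8746]  K=[0.3884; 0.1735]  nu=[4.9535]  x^+=[0.6987, -0.4378]  P^+=[0.2085 -0.0624; -0.0624 0.6485]
step 4: x^-=[0.7248, -0.3512]  P^-=[0.2951 0.0065; 0.0065 0.6455]  S=[0.8322]  K=[0.3564; 0.1862]  nu=[2.9960]  x^+=[1.7925, 0.2067]  P^+=[0.1894 -0.0487; -0.0487 0.6167]

innov = [2.9960]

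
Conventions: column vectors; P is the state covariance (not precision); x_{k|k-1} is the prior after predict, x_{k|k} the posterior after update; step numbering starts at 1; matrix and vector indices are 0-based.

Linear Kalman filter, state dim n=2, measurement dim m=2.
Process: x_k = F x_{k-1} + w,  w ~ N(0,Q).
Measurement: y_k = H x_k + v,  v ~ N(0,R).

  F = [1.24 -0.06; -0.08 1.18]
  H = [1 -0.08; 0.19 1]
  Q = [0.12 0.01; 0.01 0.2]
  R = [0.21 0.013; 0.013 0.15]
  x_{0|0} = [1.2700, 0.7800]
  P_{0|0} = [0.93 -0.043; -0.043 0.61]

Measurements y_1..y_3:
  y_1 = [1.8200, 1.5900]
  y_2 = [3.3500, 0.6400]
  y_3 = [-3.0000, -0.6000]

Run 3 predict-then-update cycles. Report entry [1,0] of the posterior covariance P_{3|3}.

step 1: x^-=[1.5280, 0.8188]  P^-=[1.5586 -0.1886; -0.1886 1.0634]  S=[1.8055 0.0384; 0.0384 1.1980]  K=[0.8703 0.0619; -0.1699 0.8632]  nu=[0.3575, 0.4809]  x^+=[1.8689, 1.1731]  P^+=[0.1824 -0.0141; -0.0141 0.1299]
step 2: x^-=[2.2470, 1.2348]  P^-=[0.4031 -0.0379; -0.0379 0.3847]  S=[0.6216 0.0214; 0.0214 0.5349]  K=[0.6517 0.0461; -0.1351 0.7113]  nu=[1.2017, -1.0217]  x^+=[2.9831, 0.3457]  P^+=[0.1366 -0.0106; -0.0106 0.1069]
step 3: x^-=[3.6783, 0.1693]  P^-=[0.3320 -0.0266; -0.0266 0.3518]  S=[0.5485 0.0217; 0.0217 0.5036]  K=[0.6073 0.0462; -0.1273 0.6939]  nu=[-6.6648, -1.4682]  x^+=[-0.4373, -0.0009]  P^+=[0.1274 -0.0094; -0.0094 0.1042]

P_post[1,0] = -0.0094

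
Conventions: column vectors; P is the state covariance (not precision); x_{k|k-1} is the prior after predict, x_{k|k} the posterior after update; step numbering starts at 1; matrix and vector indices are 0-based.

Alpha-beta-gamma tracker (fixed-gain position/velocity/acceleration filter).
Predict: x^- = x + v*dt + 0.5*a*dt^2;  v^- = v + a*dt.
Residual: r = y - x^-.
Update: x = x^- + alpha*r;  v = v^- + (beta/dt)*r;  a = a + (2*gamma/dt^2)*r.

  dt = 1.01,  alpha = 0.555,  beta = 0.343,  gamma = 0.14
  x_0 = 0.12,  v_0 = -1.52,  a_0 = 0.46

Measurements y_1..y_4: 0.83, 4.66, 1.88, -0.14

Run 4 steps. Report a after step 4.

a_post = -0.9389

step 1: x_pred=-1.1806  r=2.0106  x^+=-0.0647  v^+=-0.3726  a^+=1.0119
step 2: x_pred=0.0751  r=4.5849  x^+=2.6197  v^+=2.2064  a^+=2.2704
step 3: x_pred=6.0062  r=-4.1262  x^+=3.7162  v^+=3.0982  a^+=1.1378
step 4: x_pred=7.4257  r=-7.5657  x^+=3.2267  v^+=1.6780  a^+=-0.9389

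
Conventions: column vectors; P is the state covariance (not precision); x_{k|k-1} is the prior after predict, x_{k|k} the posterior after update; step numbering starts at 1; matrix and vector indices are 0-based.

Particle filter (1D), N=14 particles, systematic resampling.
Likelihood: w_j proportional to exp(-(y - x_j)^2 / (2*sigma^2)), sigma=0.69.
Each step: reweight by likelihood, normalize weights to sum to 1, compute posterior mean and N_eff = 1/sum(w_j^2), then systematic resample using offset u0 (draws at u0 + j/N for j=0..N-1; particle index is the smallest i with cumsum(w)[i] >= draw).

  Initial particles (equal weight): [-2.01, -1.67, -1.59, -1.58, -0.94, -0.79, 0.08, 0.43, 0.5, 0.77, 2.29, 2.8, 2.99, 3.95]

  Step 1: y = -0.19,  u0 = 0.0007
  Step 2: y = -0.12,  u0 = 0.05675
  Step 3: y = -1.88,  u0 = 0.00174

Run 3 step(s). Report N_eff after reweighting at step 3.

step 1: w=[0.0073, 0.0238, 0.0303, 0.0312, 0.1315, 0.1627, 0.2199, 0.1586, 0.1440, 0.0902, 0.0004, 0.0000, 0.0000, 0.0000]  mean=-0.1760  Neff=6.7259  idx=[0, 3, 4, 4, 5, 5, 6, 6, 6, 7, 7, 8, 8, 9]
step 2: w=[0.0028, 0.0126, 0.0583, 0.0583, 0.0737, 0.0737, 0.1132, 0.1132, 0.1132, 0.0859, 0.0859, 0.0789, 0.0789, 0.0514]  mean=-0.0319  Neff=11.6097  idx=[2, 3, 4, 5, 6, 7, 7, 8, 9, 9, 10, 11, 12, 13]
step 3: w=[0.2722, 0.2722, 0.1977, 0.1977, 0.0122, 0.0122, 0.0122, 0.0122, 0.0025, 0.0025, 0.0025, 0.0018, 0.0018, 0.0004]  mean=-0.8147  Neff=4.4072  idx=[0, 0, 0, 0, 1, 1, 1, 1, 2, 2, 2, 3, 3, 3]

N_eff = 4.4072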